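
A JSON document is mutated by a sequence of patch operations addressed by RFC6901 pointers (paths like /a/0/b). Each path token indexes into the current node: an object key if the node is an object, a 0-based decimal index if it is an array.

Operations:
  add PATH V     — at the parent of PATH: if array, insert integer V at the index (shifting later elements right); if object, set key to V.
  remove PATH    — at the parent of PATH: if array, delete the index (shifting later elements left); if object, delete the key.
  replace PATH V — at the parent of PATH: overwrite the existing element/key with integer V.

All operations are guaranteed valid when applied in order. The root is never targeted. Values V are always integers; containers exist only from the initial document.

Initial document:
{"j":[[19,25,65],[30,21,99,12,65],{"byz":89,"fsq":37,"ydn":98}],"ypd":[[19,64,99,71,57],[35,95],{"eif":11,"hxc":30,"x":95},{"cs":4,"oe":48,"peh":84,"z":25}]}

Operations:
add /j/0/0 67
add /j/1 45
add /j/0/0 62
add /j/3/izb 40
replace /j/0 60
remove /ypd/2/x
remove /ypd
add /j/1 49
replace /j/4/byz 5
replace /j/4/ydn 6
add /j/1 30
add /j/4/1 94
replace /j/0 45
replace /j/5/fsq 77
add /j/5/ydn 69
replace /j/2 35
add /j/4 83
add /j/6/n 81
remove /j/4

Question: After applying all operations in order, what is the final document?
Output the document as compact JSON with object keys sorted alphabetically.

After op 1 (add /j/0/0 67): {"j":[[67,19,25,65],[30,21,99,12,65],{"byz":89,"fsq":37,"ydn":98}],"ypd":[[19,64,99,71,57],[35,95],{"eif":11,"hxc":30,"x":95},{"cs":4,"oe":48,"peh":84,"z":25}]}
After op 2 (add /j/1 45): {"j":[[67,19,25,65],45,[30,21,99,12,65],{"byz":89,"fsq":37,"ydn":98}],"ypd":[[19,64,99,71,57],[35,95],{"eif":11,"hxc":30,"x":95},{"cs":4,"oe":48,"peh":84,"z":25}]}
After op 3 (add /j/0/0 62): {"j":[[62,67,19,25,65],45,[30,21,99,12,65],{"byz":89,"fsq":37,"ydn":98}],"ypd":[[19,64,99,71,57],[35,95],{"eif":11,"hxc":30,"x":95},{"cs":4,"oe":48,"peh":84,"z":25}]}
After op 4 (add /j/3/izb 40): {"j":[[62,67,19,25,65],45,[30,21,99,12,65],{"byz":89,"fsq":37,"izb":40,"ydn":98}],"ypd":[[19,64,99,71,57],[35,95],{"eif":11,"hxc":30,"x":95},{"cs":4,"oe":48,"peh":84,"z":25}]}
After op 5 (replace /j/0 60): {"j":[60,45,[30,21,99,12,65],{"byz":89,"fsq":37,"izb":40,"ydn":98}],"ypd":[[19,64,99,71,57],[35,95],{"eif":11,"hxc":30,"x":95},{"cs":4,"oe":48,"peh":84,"z":25}]}
After op 6 (remove /ypd/2/x): {"j":[60,45,[30,21,99,12,65],{"byz":89,"fsq":37,"izb":40,"ydn":98}],"ypd":[[19,64,99,71,57],[35,95],{"eif":11,"hxc":30},{"cs":4,"oe":48,"peh":84,"z":25}]}
After op 7 (remove /ypd): {"j":[60,45,[30,21,99,12,65],{"byz":89,"fsq":37,"izb":40,"ydn":98}]}
After op 8 (add /j/1 49): {"j":[60,49,45,[30,21,99,12,65],{"byz":89,"fsq":37,"izb":40,"ydn":98}]}
After op 9 (replace /j/4/byz 5): {"j":[60,49,45,[30,21,99,12,65],{"byz":5,"fsq":37,"izb":40,"ydn":98}]}
After op 10 (replace /j/4/ydn 6): {"j":[60,49,45,[30,21,99,12,65],{"byz":5,"fsq":37,"izb":40,"ydn":6}]}
After op 11 (add /j/1 30): {"j":[60,30,49,45,[30,21,99,12,65],{"byz":5,"fsq":37,"izb":40,"ydn":6}]}
After op 12 (add /j/4/1 94): {"j":[60,30,49,45,[30,94,21,99,12,65],{"byz":5,"fsq":37,"izb":40,"ydn":6}]}
After op 13 (replace /j/0 45): {"j":[45,30,49,45,[30,94,21,99,12,65],{"byz":5,"fsq":37,"izb":40,"ydn":6}]}
After op 14 (replace /j/5/fsq 77): {"j":[45,30,49,45,[30,94,21,99,12,65],{"byz":5,"fsq":77,"izb":40,"ydn":6}]}
After op 15 (add /j/5/ydn 69): {"j":[45,30,49,45,[30,94,21,99,12,65],{"byz":5,"fsq":77,"izb":40,"ydn":69}]}
After op 16 (replace /j/2 35): {"j":[45,30,35,45,[30,94,21,99,12,65],{"byz":5,"fsq":77,"izb":40,"ydn":69}]}
After op 17 (add /j/4 83): {"j":[45,30,35,45,83,[30,94,21,99,12,65],{"byz":5,"fsq":77,"izb":40,"ydn":69}]}
After op 18 (add /j/6/n 81): {"j":[45,30,35,45,83,[30,94,21,99,12,65],{"byz":5,"fsq":77,"izb":40,"n":81,"ydn":69}]}
After op 19 (remove /j/4): {"j":[45,30,35,45,[30,94,21,99,12,65],{"byz":5,"fsq":77,"izb":40,"n":81,"ydn":69}]}

Answer: {"j":[45,30,35,45,[30,94,21,99,12,65],{"byz":5,"fsq":77,"izb":40,"n":81,"ydn":69}]}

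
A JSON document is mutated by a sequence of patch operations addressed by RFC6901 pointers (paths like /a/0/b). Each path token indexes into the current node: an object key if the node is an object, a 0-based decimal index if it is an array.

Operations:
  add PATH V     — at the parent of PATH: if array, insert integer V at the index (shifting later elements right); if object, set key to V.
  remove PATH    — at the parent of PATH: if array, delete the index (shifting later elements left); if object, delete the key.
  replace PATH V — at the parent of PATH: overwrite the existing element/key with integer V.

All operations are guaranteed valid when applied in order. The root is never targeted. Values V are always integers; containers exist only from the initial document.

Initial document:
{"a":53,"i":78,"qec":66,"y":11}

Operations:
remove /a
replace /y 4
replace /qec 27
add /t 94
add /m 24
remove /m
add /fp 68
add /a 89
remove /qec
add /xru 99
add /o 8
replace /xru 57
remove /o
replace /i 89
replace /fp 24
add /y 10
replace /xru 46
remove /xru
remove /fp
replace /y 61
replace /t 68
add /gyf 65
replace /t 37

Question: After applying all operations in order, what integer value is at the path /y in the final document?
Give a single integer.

After op 1 (remove /a): {"i":78,"qec":66,"y":11}
After op 2 (replace /y 4): {"i":78,"qec":66,"y":4}
After op 3 (replace /qec 27): {"i":78,"qec":27,"y":4}
After op 4 (add /t 94): {"i":78,"qec":27,"t":94,"y":4}
After op 5 (add /m 24): {"i":78,"m":24,"qec":27,"t":94,"y":4}
After op 6 (remove /m): {"i":78,"qec":27,"t":94,"y":4}
After op 7 (add /fp 68): {"fp":68,"i":78,"qec":27,"t":94,"y":4}
After op 8 (add /a 89): {"a":89,"fp":68,"i":78,"qec":27,"t":94,"y":4}
After op 9 (remove /qec): {"a":89,"fp":68,"i":78,"t":94,"y":4}
After op 10 (add /xru 99): {"a":89,"fp":68,"i":78,"t":94,"xru":99,"y":4}
After op 11 (add /o 8): {"a":89,"fp":68,"i":78,"o":8,"t":94,"xru":99,"y":4}
After op 12 (replace /xru 57): {"a":89,"fp":68,"i":78,"o":8,"t":94,"xru":57,"y":4}
After op 13 (remove /o): {"a":89,"fp":68,"i":78,"t":94,"xru":57,"y":4}
After op 14 (replace /i 89): {"a":89,"fp":68,"i":89,"t":94,"xru":57,"y":4}
After op 15 (replace /fp 24): {"a":89,"fp":24,"i":89,"t":94,"xru":57,"y":4}
After op 16 (add /y 10): {"a":89,"fp":24,"i":89,"t":94,"xru":57,"y":10}
After op 17 (replace /xru 46): {"a":89,"fp":24,"i":89,"t":94,"xru":46,"y":10}
After op 18 (remove /xru): {"a":89,"fp":24,"i":89,"t":94,"y":10}
After op 19 (remove /fp): {"a":89,"i":89,"t":94,"y":10}
After op 20 (replace /y 61): {"a":89,"i":89,"t":94,"y":61}
After op 21 (replace /t 68): {"a":89,"i":89,"t":68,"y":61}
After op 22 (add /gyf 65): {"a":89,"gyf":65,"i":89,"t":68,"y":61}
After op 23 (replace /t 37): {"a":89,"gyf":65,"i":89,"t":37,"y":61}
Value at /y: 61

Answer: 61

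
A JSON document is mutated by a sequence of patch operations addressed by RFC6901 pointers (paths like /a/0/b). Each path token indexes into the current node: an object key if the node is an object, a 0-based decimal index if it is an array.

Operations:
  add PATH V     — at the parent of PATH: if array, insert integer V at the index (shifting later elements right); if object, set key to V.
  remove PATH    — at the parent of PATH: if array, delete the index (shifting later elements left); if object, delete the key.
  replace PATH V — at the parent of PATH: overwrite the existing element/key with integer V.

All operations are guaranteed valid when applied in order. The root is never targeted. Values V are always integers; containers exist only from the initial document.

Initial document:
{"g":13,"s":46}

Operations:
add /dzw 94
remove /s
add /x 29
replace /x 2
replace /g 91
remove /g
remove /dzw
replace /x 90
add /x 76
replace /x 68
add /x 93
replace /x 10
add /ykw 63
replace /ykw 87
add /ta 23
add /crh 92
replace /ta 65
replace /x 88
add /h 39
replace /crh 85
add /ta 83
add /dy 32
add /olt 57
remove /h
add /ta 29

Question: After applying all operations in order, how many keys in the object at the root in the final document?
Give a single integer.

After op 1 (add /dzw 94): {"dzw":94,"g":13,"s":46}
After op 2 (remove /s): {"dzw":94,"g":13}
After op 3 (add /x 29): {"dzw":94,"g":13,"x":29}
After op 4 (replace /x 2): {"dzw":94,"g":13,"x":2}
After op 5 (replace /g 91): {"dzw":94,"g":91,"x":2}
After op 6 (remove /g): {"dzw":94,"x":2}
After op 7 (remove /dzw): {"x":2}
After op 8 (replace /x 90): {"x":90}
After op 9 (add /x 76): {"x":76}
After op 10 (replace /x 68): {"x":68}
After op 11 (add /x 93): {"x":93}
After op 12 (replace /x 10): {"x":10}
After op 13 (add /ykw 63): {"x":10,"ykw":63}
After op 14 (replace /ykw 87): {"x":10,"ykw":87}
After op 15 (add /ta 23): {"ta":23,"x":10,"ykw":87}
After op 16 (add /crh 92): {"crh":92,"ta":23,"x":10,"ykw":87}
After op 17 (replace /ta 65): {"crh":92,"ta":65,"x":10,"ykw":87}
After op 18 (replace /x 88): {"crh":92,"ta":65,"x":88,"ykw":87}
After op 19 (add /h 39): {"crh":92,"h":39,"ta":65,"x":88,"ykw":87}
After op 20 (replace /crh 85): {"crh":85,"h":39,"ta":65,"x":88,"ykw":87}
After op 21 (add /ta 83): {"crh":85,"h":39,"ta":83,"x":88,"ykw":87}
After op 22 (add /dy 32): {"crh":85,"dy":32,"h":39,"ta":83,"x":88,"ykw":87}
After op 23 (add /olt 57): {"crh":85,"dy":32,"h":39,"olt":57,"ta":83,"x":88,"ykw":87}
After op 24 (remove /h): {"crh":85,"dy":32,"olt":57,"ta":83,"x":88,"ykw":87}
After op 25 (add /ta 29): {"crh":85,"dy":32,"olt":57,"ta":29,"x":88,"ykw":87}
Size at the root: 6

Answer: 6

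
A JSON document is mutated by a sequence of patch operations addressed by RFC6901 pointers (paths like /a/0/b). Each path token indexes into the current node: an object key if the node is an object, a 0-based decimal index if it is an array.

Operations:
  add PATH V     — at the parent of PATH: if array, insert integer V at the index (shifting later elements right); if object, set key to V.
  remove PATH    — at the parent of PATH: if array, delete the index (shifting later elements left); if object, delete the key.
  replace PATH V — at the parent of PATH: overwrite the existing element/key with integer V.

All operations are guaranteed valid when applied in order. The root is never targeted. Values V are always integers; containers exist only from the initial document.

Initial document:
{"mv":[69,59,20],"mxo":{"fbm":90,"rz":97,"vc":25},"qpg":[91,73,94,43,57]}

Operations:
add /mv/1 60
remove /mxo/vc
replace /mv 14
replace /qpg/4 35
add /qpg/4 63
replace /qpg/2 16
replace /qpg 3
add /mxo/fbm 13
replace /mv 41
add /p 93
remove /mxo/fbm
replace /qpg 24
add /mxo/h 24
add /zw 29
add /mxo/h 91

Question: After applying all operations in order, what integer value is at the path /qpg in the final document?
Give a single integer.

Answer: 24

Derivation:
After op 1 (add /mv/1 60): {"mv":[69,60,59,20],"mxo":{"fbm":90,"rz":97,"vc":25},"qpg":[91,73,94,43,57]}
After op 2 (remove /mxo/vc): {"mv":[69,60,59,20],"mxo":{"fbm":90,"rz":97},"qpg":[91,73,94,43,57]}
After op 3 (replace /mv 14): {"mv":14,"mxo":{"fbm":90,"rz":97},"qpg":[91,73,94,43,57]}
After op 4 (replace /qpg/4 35): {"mv":14,"mxo":{"fbm":90,"rz":97},"qpg":[91,73,94,43,35]}
After op 5 (add /qpg/4 63): {"mv":14,"mxo":{"fbm":90,"rz":97},"qpg":[91,73,94,43,63,35]}
After op 6 (replace /qpg/2 16): {"mv":14,"mxo":{"fbm":90,"rz":97},"qpg":[91,73,16,43,63,35]}
After op 7 (replace /qpg 3): {"mv":14,"mxo":{"fbm":90,"rz":97},"qpg":3}
After op 8 (add /mxo/fbm 13): {"mv":14,"mxo":{"fbm":13,"rz":97},"qpg":3}
After op 9 (replace /mv 41): {"mv":41,"mxo":{"fbm":13,"rz":97},"qpg":3}
After op 10 (add /p 93): {"mv":41,"mxo":{"fbm":13,"rz":97},"p":93,"qpg":3}
After op 11 (remove /mxo/fbm): {"mv":41,"mxo":{"rz":97},"p":93,"qpg":3}
After op 12 (replace /qpg 24): {"mv":41,"mxo":{"rz":97},"p":93,"qpg":24}
After op 13 (add /mxo/h 24): {"mv":41,"mxo":{"h":24,"rz":97},"p":93,"qpg":24}
After op 14 (add /zw 29): {"mv":41,"mxo":{"h":24,"rz":97},"p":93,"qpg":24,"zw":29}
After op 15 (add /mxo/h 91): {"mv":41,"mxo":{"h":91,"rz":97},"p":93,"qpg":24,"zw":29}
Value at /qpg: 24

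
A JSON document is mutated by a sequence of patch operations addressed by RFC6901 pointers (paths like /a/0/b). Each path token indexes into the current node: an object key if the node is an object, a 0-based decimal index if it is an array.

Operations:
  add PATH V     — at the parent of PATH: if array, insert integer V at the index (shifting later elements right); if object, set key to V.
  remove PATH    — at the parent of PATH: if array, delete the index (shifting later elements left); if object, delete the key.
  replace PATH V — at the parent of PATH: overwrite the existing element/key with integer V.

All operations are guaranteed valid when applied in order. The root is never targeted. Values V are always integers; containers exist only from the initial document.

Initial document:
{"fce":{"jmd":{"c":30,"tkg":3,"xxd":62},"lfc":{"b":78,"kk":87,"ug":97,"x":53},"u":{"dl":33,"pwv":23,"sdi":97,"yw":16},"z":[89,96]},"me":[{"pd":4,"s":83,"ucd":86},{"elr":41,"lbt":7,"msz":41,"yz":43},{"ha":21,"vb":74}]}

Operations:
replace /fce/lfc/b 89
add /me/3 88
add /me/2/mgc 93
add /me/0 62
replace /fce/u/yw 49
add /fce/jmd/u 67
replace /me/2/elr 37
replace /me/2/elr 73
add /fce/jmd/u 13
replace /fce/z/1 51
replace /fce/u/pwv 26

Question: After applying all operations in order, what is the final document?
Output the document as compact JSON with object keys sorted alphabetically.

Answer: {"fce":{"jmd":{"c":30,"tkg":3,"u":13,"xxd":62},"lfc":{"b":89,"kk":87,"ug":97,"x":53},"u":{"dl":33,"pwv":26,"sdi":97,"yw":49},"z":[89,51]},"me":[62,{"pd":4,"s":83,"ucd":86},{"elr":73,"lbt":7,"msz":41,"yz":43},{"ha":21,"mgc":93,"vb":74},88]}

Derivation:
After op 1 (replace /fce/lfc/b 89): {"fce":{"jmd":{"c":30,"tkg":3,"xxd":62},"lfc":{"b":89,"kk":87,"ug":97,"x":53},"u":{"dl":33,"pwv":23,"sdi":97,"yw":16},"z":[89,96]},"me":[{"pd":4,"s":83,"ucd":86},{"elr":41,"lbt":7,"msz":41,"yz":43},{"ha":21,"vb":74}]}
After op 2 (add /me/3 88): {"fce":{"jmd":{"c":30,"tkg":3,"xxd":62},"lfc":{"b":89,"kk":87,"ug":97,"x":53},"u":{"dl":33,"pwv":23,"sdi":97,"yw":16},"z":[89,96]},"me":[{"pd":4,"s":83,"ucd":86},{"elr":41,"lbt":7,"msz":41,"yz":43},{"ha":21,"vb":74},88]}
After op 3 (add /me/2/mgc 93): {"fce":{"jmd":{"c":30,"tkg":3,"xxd":62},"lfc":{"b":89,"kk":87,"ug":97,"x":53},"u":{"dl":33,"pwv":23,"sdi":97,"yw":16},"z":[89,96]},"me":[{"pd":4,"s":83,"ucd":86},{"elr":41,"lbt":7,"msz":41,"yz":43},{"ha":21,"mgc":93,"vb":74},88]}
After op 4 (add /me/0 62): {"fce":{"jmd":{"c":30,"tkg":3,"xxd":62},"lfc":{"b":89,"kk":87,"ug":97,"x":53},"u":{"dl":33,"pwv":23,"sdi":97,"yw":16},"z":[89,96]},"me":[62,{"pd":4,"s":83,"ucd":86},{"elr":41,"lbt":7,"msz":41,"yz":43},{"ha":21,"mgc":93,"vb":74},88]}
After op 5 (replace /fce/u/yw 49): {"fce":{"jmd":{"c":30,"tkg":3,"xxd":62},"lfc":{"b":89,"kk":87,"ug":97,"x":53},"u":{"dl":33,"pwv":23,"sdi":97,"yw":49},"z":[89,96]},"me":[62,{"pd":4,"s":83,"ucd":86},{"elr":41,"lbt":7,"msz":41,"yz":43},{"ha":21,"mgc":93,"vb":74},88]}
After op 6 (add /fce/jmd/u 67): {"fce":{"jmd":{"c":30,"tkg":3,"u":67,"xxd":62},"lfc":{"b":89,"kk":87,"ug":97,"x":53},"u":{"dl":33,"pwv":23,"sdi":97,"yw":49},"z":[89,96]},"me":[62,{"pd":4,"s":83,"ucd":86},{"elr":41,"lbt":7,"msz":41,"yz":43},{"ha":21,"mgc":93,"vb":74},88]}
After op 7 (replace /me/2/elr 37): {"fce":{"jmd":{"c":30,"tkg":3,"u":67,"xxd":62},"lfc":{"b":89,"kk":87,"ug":97,"x":53},"u":{"dl":33,"pwv":23,"sdi":97,"yw":49},"z":[89,96]},"me":[62,{"pd":4,"s":83,"ucd":86},{"elr":37,"lbt":7,"msz":41,"yz":43},{"ha":21,"mgc":93,"vb":74},88]}
After op 8 (replace /me/2/elr 73): {"fce":{"jmd":{"c":30,"tkg":3,"u":67,"xxd":62},"lfc":{"b":89,"kk":87,"ug":97,"x":53},"u":{"dl":33,"pwv":23,"sdi":97,"yw":49},"z":[89,96]},"me":[62,{"pd":4,"s":83,"ucd":86},{"elr":73,"lbt":7,"msz":41,"yz":43},{"ha":21,"mgc":93,"vb":74},88]}
After op 9 (add /fce/jmd/u 13): {"fce":{"jmd":{"c":30,"tkg":3,"u":13,"xxd":62},"lfc":{"b":89,"kk":87,"ug":97,"x":53},"u":{"dl":33,"pwv":23,"sdi":97,"yw":49},"z":[89,96]},"me":[62,{"pd":4,"s":83,"ucd":86},{"elr":73,"lbt":7,"msz":41,"yz":43},{"ha":21,"mgc":93,"vb":74},88]}
After op 10 (replace /fce/z/1 51): {"fce":{"jmd":{"c":30,"tkg":3,"u":13,"xxd":62},"lfc":{"b":89,"kk":87,"ug":97,"x":53},"u":{"dl":33,"pwv":23,"sdi":97,"yw":49},"z":[89,51]},"me":[62,{"pd":4,"s":83,"ucd":86},{"elr":73,"lbt":7,"msz":41,"yz":43},{"ha":21,"mgc":93,"vb":74},88]}
After op 11 (replace /fce/u/pwv 26): {"fce":{"jmd":{"c":30,"tkg":3,"u":13,"xxd":62},"lfc":{"b":89,"kk":87,"ug":97,"x":53},"u":{"dl":33,"pwv":26,"sdi":97,"yw":49},"z":[89,51]},"me":[62,{"pd":4,"s":83,"ucd":86},{"elr":73,"lbt":7,"msz":41,"yz":43},{"ha":21,"mgc":93,"vb":74},88]}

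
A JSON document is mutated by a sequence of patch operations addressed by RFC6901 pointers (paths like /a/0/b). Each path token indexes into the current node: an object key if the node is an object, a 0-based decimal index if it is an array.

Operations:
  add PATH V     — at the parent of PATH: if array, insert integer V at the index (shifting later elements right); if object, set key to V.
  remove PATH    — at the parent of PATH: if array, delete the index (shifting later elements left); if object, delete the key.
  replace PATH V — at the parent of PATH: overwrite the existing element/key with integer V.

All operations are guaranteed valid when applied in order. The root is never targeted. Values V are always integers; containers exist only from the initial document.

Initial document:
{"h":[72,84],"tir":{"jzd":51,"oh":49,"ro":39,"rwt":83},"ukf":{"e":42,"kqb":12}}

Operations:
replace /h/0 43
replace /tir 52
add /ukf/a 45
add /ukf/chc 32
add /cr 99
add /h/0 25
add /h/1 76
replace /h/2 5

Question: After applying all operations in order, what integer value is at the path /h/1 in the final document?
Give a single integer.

After op 1 (replace /h/0 43): {"h":[43,84],"tir":{"jzd":51,"oh":49,"ro":39,"rwt":83},"ukf":{"e":42,"kqb":12}}
After op 2 (replace /tir 52): {"h":[43,84],"tir":52,"ukf":{"e":42,"kqb":12}}
After op 3 (add /ukf/a 45): {"h":[43,84],"tir":52,"ukf":{"a":45,"e":42,"kqb":12}}
After op 4 (add /ukf/chc 32): {"h":[43,84],"tir":52,"ukf":{"a":45,"chc":32,"e":42,"kqb":12}}
After op 5 (add /cr 99): {"cr":99,"h":[43,84],"tir":52,"ukf":{"a":45,"chc":32,"e":42,"kqb":12}}
After op 6 (add /h/0 25): {"cr":99,"h":[25,43,84],"tir":52,"ukf":{"a":45,"chc":32,"e":42,"kqb":12}}
After op 7 (add /h/1 76): {"cr":99,"h":[25,76,43,84],"tir":52,"ukf":{"a":45,"chc":32,"e":42,"kqb":12}}
After op 8 (replace /h/2 5): {"cr":99,"h":[25,76,5,84],"tir":52,"ukf":{"a":45,"chc":32,"e":42,"kqb":12}}
Value at /h/1: 76

Answer: 76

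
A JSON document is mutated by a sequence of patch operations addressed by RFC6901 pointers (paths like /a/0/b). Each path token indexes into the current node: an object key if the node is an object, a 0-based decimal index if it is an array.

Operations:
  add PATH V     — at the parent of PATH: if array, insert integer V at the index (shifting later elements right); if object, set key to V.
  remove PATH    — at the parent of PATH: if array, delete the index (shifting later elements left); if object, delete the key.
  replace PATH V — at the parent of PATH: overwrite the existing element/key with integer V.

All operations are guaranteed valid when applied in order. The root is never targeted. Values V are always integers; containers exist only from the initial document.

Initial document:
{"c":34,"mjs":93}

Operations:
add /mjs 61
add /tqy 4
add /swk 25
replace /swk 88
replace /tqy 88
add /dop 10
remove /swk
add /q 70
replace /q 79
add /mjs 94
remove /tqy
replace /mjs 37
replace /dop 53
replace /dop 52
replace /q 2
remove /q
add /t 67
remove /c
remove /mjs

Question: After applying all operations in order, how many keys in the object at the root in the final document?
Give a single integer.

After op 1 (add /mjs 61): {"c":34,"mjs":61}
After op 2 (add /tqy 4): {"c":34,"mjs":61,"tqy":4}
After op 3 (add /swk 25): {"c":34,"mjs":61,"swk":25,"tqy":4}
After op 4 (replace /swk 88): {"c":34,"mjs":61,"swk":88,"tqy":4}
After op 5 (replace /tqy 88): {"c":34,"mjs":61,"swk":88,"tqy":88}
After op 6 (add /dop 10): {"c":34,"dop":10,"mjs":61,"swk":88,"tqy":88}
After op 7 (remove /swk): {"c":34,"dop":10,"mjs":61,"tqy":88}
After op 8 (add /q 70): {"c":34,"dop":10,"mjs":61,"q":70,"tqy":88}
After op 9 (replace /q 79): {"c":34,"dop":10,"mjs":61,"q":79,"tqy":88}
After op 10 (add /mjs 94): {"c":34,"dop":10,"mjs":94,"q":79,"tqy":88}
After op 11 (remove /tqy): {"c":34,"dop":10,"mjs":94,"q":79}
After op 12 (replace /mjs 37): {"c":34,"dop":10,"mjs":37,"q":79}
After op 13 (replace /dop 53): {"c":34,"dop":53,"mjs":37,"q":79}
After op 14 (replace /dop 52): {"c":34,"dop":52,"mjs":37,"q":79}
After op 15 (replace /q 2): {"c":34,"dop":52,"mjs":37,"q":2}
After op 16 (remove /q): {"c":34,"dop":52,"mjs":37}
After op 17 (add /t 67): {"c":34,"dop":52,"mjs":37,"t":67}
After op 18 (remove /c): {"dop":52,"mjs":37,"t":67}
After op 19 (remove /mjs): {"dop":52,"t":67}
Size at the root: 2

Answer: 2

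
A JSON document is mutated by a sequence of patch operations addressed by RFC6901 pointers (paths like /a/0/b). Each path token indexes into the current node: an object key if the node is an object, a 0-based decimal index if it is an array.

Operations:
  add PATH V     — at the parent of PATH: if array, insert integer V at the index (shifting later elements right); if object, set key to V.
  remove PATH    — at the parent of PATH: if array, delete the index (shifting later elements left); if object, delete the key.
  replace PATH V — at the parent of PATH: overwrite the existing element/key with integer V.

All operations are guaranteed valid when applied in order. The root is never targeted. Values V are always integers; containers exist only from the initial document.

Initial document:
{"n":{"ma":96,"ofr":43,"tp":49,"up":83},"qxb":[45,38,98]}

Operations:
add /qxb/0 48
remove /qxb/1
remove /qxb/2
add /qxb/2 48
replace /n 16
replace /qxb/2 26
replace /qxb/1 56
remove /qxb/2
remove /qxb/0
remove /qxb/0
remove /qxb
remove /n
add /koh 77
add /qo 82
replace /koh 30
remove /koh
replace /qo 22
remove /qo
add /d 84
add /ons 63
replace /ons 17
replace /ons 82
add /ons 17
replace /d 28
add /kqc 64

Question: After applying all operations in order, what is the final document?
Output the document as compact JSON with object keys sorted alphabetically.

Answer: {"d":28,"kqc":64,"ons":17}

Derivation:
After op 1 (add /qxb/0 48): {"n":{"ma":96,"ofr":43,"tp":49,"up":83},"qxb":[48,45,38,98]}
After op 2 (remove /qxb/1): {"n":{"ma":96,"ofr":43,"tp":49,"up":83},"qxb":[48,38,98]}
After op 3 (remove /qxb/2): {"n":{"ma":96,"ofr":43,"tp":49,"up":83},"qxb":[48,38]}
After op 4 (add /qxb/2 48): {"n":{"ma":96,"ofr":43,"tp":49,"up":83},"qxb":[48,38,48]}
After op 5 (replace /n 16): {"n":16,"qxb":[48,38,48]}
After op 6 (replace /qxb/2 26): {"n":16,"qxb":[48,38,26]}
After op 7 (replace /qxb/1 56): {"n":16,"qxb":[48,56,26]}
After op 8 (remove /qxb/2): {"n":16,"qxb":[48,56]}
After op 9 (remove /qxb/0): {"n":16,"qxb":[56]}
After op 10 (remove /qxb/0): {"n":16,"qxb":[]}
After op 11 (remove /qxb): {"n":16}
After op 12 (remove /n): {}
After op 13 (add /koh 77): {"koh":77}
After op 14 (add /qo 82): {"koh":77,"qo":82}
After op 15 (replace /koh 30): {"koh":30,"qo":82}
After op 16 (remove /koh): {"qo":82}
After op 17 (replace /qo 22): {"qo":22}
After op 18 (remove /qo): {}
After op 19 (add /d 84): {"d":84}
After op 20 (add /ons 63): {"d":84,"ons":63}
After op 21 (replace /ons 17): {"d":84,"ons":17}
After op 22 (replace /ons 82): {"d":84,"ons":82}
After op 23 (add /ons 17): {"d":84,"ons":17}
After op 24 (replace /d 28): {"d":28,"ons":17}
After op 25 (add /kqc 64): {"d":28,"kqc":64,"ons":17}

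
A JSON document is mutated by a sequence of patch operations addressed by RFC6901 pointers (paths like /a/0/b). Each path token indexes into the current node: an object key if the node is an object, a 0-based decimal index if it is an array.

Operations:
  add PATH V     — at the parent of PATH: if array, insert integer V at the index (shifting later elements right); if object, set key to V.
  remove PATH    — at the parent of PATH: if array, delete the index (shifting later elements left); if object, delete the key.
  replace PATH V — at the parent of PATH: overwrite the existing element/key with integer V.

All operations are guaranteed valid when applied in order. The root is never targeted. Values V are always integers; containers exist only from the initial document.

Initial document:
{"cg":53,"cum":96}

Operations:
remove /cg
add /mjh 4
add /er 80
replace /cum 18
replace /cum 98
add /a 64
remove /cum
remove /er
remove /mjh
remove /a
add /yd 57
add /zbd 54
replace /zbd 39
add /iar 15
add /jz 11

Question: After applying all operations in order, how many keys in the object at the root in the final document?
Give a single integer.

After op 1 (remove /cg): {"cum":96}
After op 2 (add /mjh 4): {"cum":96,"mjh":4}
After op 3 (add /er 80): {"cum":96,"er":80,"mjh":4}
After op 4 (replace /cum 18): {"cum":18,"er":80,"mjh":4}
After op 5 (replace /cum 98): {"cum":98,"er":80,"mjh":4}
After op 6 (add /a 64): {"a":64,"cum":98,"er":80,"mjh":4}
After op 7 (remove /cum): {"a":64,"er":80,"mjh":4}
After op 8 (remove /er): {"a":64,"mjh":4}
After op 9 (remove /mjh): {"a":64}
After op 10 (remove /a): {}
After op 11 (add /yd 57): {"yd":57}
After op 12 (add /zbd 54): {"yd":57,"zbd":54}
After op 13 (replace /zbd 39): {"yd":57,"zbd":39}
After op 14 (add /iar 15): {"iar":15,"yd":57,"zbd":39}
After op 15 (add /jz 11): {"iar":15,"jz":11,"yd":57,"zbd":39}
Size at the root: 4

Answer: 4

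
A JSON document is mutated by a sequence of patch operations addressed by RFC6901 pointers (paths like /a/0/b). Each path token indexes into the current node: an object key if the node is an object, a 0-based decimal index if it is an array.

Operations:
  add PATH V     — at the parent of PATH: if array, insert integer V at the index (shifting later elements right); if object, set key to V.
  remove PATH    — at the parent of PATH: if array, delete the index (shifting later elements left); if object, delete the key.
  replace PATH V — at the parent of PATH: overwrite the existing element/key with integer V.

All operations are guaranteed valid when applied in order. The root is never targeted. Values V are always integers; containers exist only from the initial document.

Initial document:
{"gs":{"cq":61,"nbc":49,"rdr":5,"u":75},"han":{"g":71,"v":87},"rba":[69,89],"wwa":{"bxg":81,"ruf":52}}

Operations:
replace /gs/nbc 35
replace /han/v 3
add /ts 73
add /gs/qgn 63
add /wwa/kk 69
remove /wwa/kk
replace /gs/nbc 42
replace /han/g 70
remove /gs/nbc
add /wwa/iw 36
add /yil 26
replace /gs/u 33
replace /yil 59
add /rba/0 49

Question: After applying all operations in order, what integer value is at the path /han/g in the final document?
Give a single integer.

Answer: 70

Derivation:
After op 1 (replace /gs/nbc 35): {"gs":{"cq":61,"nbc":35,"rdr":5,"u":75},"han":{"g":71,"v":87},"rba":[69,89],"wwa":{"bxg":81,"ruf":52}}
After op 2 (replace /han/v 3): {"gs":{"cq":61,"nbc":35,"rdr":5,"u":75},"han":{"g":71,"v":3},"rba":[69,89],"wwa":{"bxg":81,"ruf":52}}
After op 3 (add /ts 73): {"gs":{"cq":61,"nbc":35,"rdr":5,"u":75},"han":{"g":71,"v":3},"rba":[69,89],"ts":73,"wwa":{"bxg":81,"ruf":52}}
After op 4 (add /gs/qgn 63): {"gs":{"cq":61,"nbc":35,"qgn":63,"rdr":5,"u":75},"han":{"g":71,"v":3},"rba":[69,89],"ts":73,"wwa":{"bxg":81,"ruf":52}}
After op 5 (add /wwa/kk 69): {"gs":{"cq":61,"nbc":35,"qgn":63,"rdr":5,"u":75},"han":{"g":71,"v":3},"rba":[69,89],"ts":73,"wwa":{"bxg":81,"kk":69,"ruf":52}}
After op 6 (remove /wwa/kk): {"gs":{"cq":61,"nbc":35,"qgn":63,"rdr":5,"u":75},"han":{"g":71,"v":3},"rba":[69,89],"ts":73,"wwa":{"bxg":81,"ruf":52}}
After op 7 (replace /gs/nbc 42): {"gs":{"cq":61,"nbc":42,"qgn":63,"rdr":5,"u":75},"han":{"g":71,"v":3},"rba":[69,89],"ts":73,"wwa":{"bxg":81,"ruf":52}}
After op 8 (replace /han/g 70): {"gs":{"cq":61,"nbc":42,"qgn":63,"rdr":5,"u":75},"han":{"g":70,"v":3},"rba":[69,89],"ts":73,"wwa":{"bxg":81,"ruf":52}}
After op 9 (remove /gs/nbc): {"gs":{"cq":61,"qgn":63,"rdr":5,"u":75},"han":{"g":70,"v":3},"rba":[69,89],"ts":73,"wwa":{"bxg":81,"ruf":52}}
After op 10 (add /wwa/iw 36): {"gs":{"cq":61,"qgn":63,"rdr":5,"u":75},"han":{"g":70,"v":3},"rba":[69,89],"ts":73,"wwa":{"bxg":81,"iw":36,"ruf":52}}
After op 11 (add /yil 26): {"gs":{"cq":61,"qgn":63,"rdr":5,"u":75},"han":{"g":70,"v":3},"rba":[69,89],"ts":73,"wwa":{"bxg":81,"iw":36,"ruf":52},"yil":26}
After op 12 (replace /gs/u 33): {"gs":{"cq":61,"qgn":63,"rdr":5,"u":33},"han":{"g":70,"v":3},"rba":[69,89],"ts":73,"wwa":{"bxg":81,"iw":36,"ruf":52},"yil":26}
After op 13 (replace /yil 59): {"gs":{"cq":61,"qgn":63,"rdr":5,"u":33},"han":{"g":70,"v":3},"rba":[69,89],"ts":73,"wwa":{"bxg":81,"iw":36,"ruf":52},"yil":59}
After op 14 (add /rba/0 49): {"gs":{"cq":61,"qgn":63,"rdr":5,"u":33},"han":{"g":70,"v":3},"rba":[49,69,89],"ts":73,"wwa":{"bxg":81,"iw":36,"ruf":52},"yil":59}
Value at /han/g: 70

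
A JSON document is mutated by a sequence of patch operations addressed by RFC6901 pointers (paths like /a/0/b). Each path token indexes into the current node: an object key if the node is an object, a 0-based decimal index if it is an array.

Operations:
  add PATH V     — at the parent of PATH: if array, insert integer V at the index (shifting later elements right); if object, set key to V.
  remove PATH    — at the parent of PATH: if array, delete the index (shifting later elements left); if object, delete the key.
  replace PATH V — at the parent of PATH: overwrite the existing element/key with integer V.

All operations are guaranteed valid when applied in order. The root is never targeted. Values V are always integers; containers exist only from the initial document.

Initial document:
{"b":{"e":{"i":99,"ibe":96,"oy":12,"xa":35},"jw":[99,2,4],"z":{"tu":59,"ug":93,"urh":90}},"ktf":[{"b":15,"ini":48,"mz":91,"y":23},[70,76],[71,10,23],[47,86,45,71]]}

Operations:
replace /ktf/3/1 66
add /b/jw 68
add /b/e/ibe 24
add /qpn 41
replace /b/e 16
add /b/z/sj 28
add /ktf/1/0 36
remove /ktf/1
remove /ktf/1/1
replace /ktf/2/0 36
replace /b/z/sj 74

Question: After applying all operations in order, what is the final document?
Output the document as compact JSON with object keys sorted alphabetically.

Answer: {"b":{"e":16,"jw":68,"z":{"sj":74,"tu":59,"ug":93,"urh":90}},"ktf":[{"b":15,"ini":48,"mz":91,"y":23},[71,23],[36,66,45,71]],"qpn":41}

Derivation:
After op 1 (replace /ktf/3/1 66): {"b":{"e":{"i":99,"ibe":96,"oy":12,"xa":35},"jw":[99,2,4],"z":{"tu":59,"ug":93,"urh":90}},"ktf":[{"b":15,"ini":48,"mz":91,"y":23},[70,76],[71,10,23],[47,66,45,71]]}
After op 2 (add /b/jw 68): {"b":{"e":{"i":99,"ibe":96,"oy":12,"xa":35},"jw":68,"z":{"tu":59,"ug":93,"urh":90}},"ktf":[{"b":15,"ini":48,"mz":91,"y":23},[70,76],[71,10,23],[47,66,45,71]]}
After op 3 (add /b/e/ibe 24): {"b":{"e":{"i":99,"ibe":24,"oy":12,"xa":35},"jw":68,"z":{"tu":59,"ug":93,"urh":90}},"ktf":[{"b":15,"ini":48,"mz":91,"y":23},[70,76],[71,10,23],[47,66,45,71]]}
After op 4 (add /qpn 41): {"b":{"e":{"i":99,"ibe":24,"oy":12,"xa":35},"jw":68,"z":{"tu":59,"ug":93,"urh":90}},"ktf":[{"b":15,"ini":48,"mz":91,"y":23},[70,76],[71,10,23],[47,66,45,71]],"qpn":41}
After op 5 (replace /b/e 16): {"b":{"e":16,"jw":68,"z":{"tu":59,"ug":93,"urh":90}},"ktf":[{"b":15,"ini":48,"mz":91,"y":23},[70,76],[71,10,23],[47,66,45,71]],"qpn":41}
After op 6 (add /b/z/sj 28): {"b":{"e":16,"jw":68,"z":{"sj":28,"tu":59,"ug":93,"urh":90}},"ktf":[{"b":15,"ini":48,"mz":91,"y":23},[70,76],[71,10,23],[47,66,45,71]],"qpn":41}
After op 7 (add /ktf/1/0 36): {"b":{"e":16,"jw":68,"z":{"sj":28,"tu":59,"ug":93,"urh":90}},"ktf":[{"b":15,"ini":48,"mz":91,"y":23},[36,70,76],[71,10,23],[47,66,45,71]],"qpn":41}
After op 8 (remove /ktf/1): {"b":{"e":16,"jw":68,"z":{"sj":28,"tu":59,"ug":93,"urh":90}},"ktf":[{"b":15,"ini":48,"mz":91,"y":23},[71,10,23],[47,66,45,71]],"qpn":41}
After op 9 (remove /ktf/1/1): {"b":{"e":16,"jw":68,"z":{"sj":28,"tu":59,"ug":93,"urh":90}},"ktf":[{"b":15,"ini":48,"mz":91,"y":23},[71,23],[47,66,45,71]],"qpn":41}
After op 10 (replace /ktf/2/0 36): {"b":{"e":16,"jw":68,"z":{"sj":28,"tu":59,"ug":93,"urh":90}},"ktf":[{"b":15,"ini":48,"mz":91,"y":23},[71,23],[36,66,45,71]],"qpn":41}
After op 11 (replace /b/z/sj 74): {"b":{"e":16,"jw":68,"z":{"sj":74,"tu":59,"ug":93,"urh":90}},"ktf":[{"b":15,"ini":48,"mz":91,"y":23},[71,23],[36,66,45,71]],"qpn":41}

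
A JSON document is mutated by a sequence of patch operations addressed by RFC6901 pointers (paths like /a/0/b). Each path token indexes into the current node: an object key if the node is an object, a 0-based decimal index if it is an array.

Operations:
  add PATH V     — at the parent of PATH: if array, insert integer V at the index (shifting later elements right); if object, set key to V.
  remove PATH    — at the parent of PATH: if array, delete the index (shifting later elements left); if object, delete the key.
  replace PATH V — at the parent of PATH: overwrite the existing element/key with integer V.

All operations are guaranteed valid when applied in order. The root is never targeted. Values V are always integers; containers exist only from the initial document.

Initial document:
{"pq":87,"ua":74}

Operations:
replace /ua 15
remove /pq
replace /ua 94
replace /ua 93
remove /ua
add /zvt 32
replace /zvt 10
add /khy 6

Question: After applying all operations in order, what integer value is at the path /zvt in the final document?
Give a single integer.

After op 1 (replace /ua 15): {"pq":87,"ua":15}
After op 2 (remove /pq): {"ua":15}
After op 3 (replace /ua 94): {"ua":94}
After op 4 (replace /ua 93): {"ua":93}
After op 5 (remove /ua): {}
After op 6 (add /zvt 32): {"zvt":32}
After op 7 (replace /zvt 10): {"zvt":10}
After op 8 (add /khy 6): {"khy":6,"zvt":10}
Value at /zvt: 10

Answer: 10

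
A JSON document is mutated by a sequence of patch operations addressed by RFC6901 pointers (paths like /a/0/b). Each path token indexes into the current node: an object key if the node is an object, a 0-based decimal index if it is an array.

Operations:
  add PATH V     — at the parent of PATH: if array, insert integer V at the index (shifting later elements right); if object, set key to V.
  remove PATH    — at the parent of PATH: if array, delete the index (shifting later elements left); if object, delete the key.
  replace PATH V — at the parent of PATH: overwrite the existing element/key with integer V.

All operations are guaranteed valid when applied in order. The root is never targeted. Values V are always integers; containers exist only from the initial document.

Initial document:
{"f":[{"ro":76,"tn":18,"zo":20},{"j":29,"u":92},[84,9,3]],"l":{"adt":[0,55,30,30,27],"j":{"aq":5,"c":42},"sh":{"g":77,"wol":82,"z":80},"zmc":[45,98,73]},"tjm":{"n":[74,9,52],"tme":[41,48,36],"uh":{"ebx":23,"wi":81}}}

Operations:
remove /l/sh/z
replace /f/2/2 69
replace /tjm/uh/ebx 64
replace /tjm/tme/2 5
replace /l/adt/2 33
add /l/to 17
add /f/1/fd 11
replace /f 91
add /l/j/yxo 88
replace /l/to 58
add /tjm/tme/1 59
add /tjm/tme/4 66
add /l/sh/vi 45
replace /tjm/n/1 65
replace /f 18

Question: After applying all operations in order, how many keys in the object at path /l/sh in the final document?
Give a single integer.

After op 1 (remove /l/sh/z): {"f":[{"ro":76,"tn":18,"zo":20},{"j":29,"u":92},[84,9,3]],"l":{"adt":[0,55,30,30,27],"j":{"aq":5,"c":42},"sh":{"g":77,"wol":82},"zmc":[45,98,73]},"tjm":{"n":[74,9,52],"tme":[41,48,36],"uh":{"ebx":23,"wi":81}}}
After op 2 (replace /f/2/2 69): {"f":[{"ro":76,"tn":18,"zo":20},{"j":29,"u":92},[84,9,69]],"l":{"adt":[0,55,30,30,27],"j":{"aq":5,"c":42},"sh":{"g":77,"wol":82},"zmc":[45,98,73]},"tjm":{"n":[74,9,52],"tme":[41,48,36],"uh":{"ebx":23,"wi":81}}}
After op 3 (replace /tjm/uh/ebx 64): {"f":[{"ro":76,"tn":18,"zo":20},{"j":29,"u":92},[84,9,69]],"l":{"adt":[0,55,30,30,27],"j":{"aq":5,"c":42},"sh":{"g":77,"wol":82},"zmc":[45,98,73]},"tjm":{"n":[74,9,52],"tme":[41,48,36],"uh":{"ebx":64,"wi":81}}}
After op 4 (replace /tjm/tme/2 5): {"f":[{"ro":76,"tn":18,"zo":20},{"j":29,"u":92},[84,9,69]],"l":{"adt":[0,55,30,30,27],"j":{"aq":5,"c":42},"sh":{"g":77,"wol":82},"zmc":[45,98,73]},"tjm":{"n":[74,9,52],"tme":[41,48,5],"uh":{"ebx":64,"wi":81}}}
After op 5 (replace /l/adt/2 33): {"f":[{"ro":76,"tn":18,"zo":20},{"j":29,"u":92},[84,9,69]],"l":{"adt":[0,55,33,30,27],"j":{"aq":5,"c":42},"sh":{"g":77,"wol":82},"zmc":[45,98,73]},"tjm":{"n":[74,9,52],"tme":[41,48,5],"uh":{"ebx":64,"wi":81}}}
After op 6 (add /l/to 17): {"f":[{"ro":76,"tn":18,"zo":20},{"j":29,"u":92},[84,9,69]],"l":{"adt":[0,55,33,30,27],"j":{"aq":5,"c":42},"sh":{"g":77,"wol":82},"to":17,"zmc":[45,98,73]},"tjm":{"n":[74,9,52],"tme":[41,48,5],"uh":{"ebx":64,"wi":81}}}
After op 7 (add /f/1/fd 11): {"f":[{"ro":76,"tn":18,"zo":20},{"fd":11,"j":29,"u":92},[84,9,69]],"l":{"adt":[0,55,33,30,27],"j":{"aq":5,"c":42},"sh":{"g":77,"wol":82},"to":17,"zmc":[45,98,73]},"tjm":{"n":[74,9,52],"tme":[41,48,5],"uh":{"ebx":64,"wi":81}}}
After op 8 (replace /f 91): {"f":91,"l":{"adt":[0,55,33,30,27],"j":{"aq":5,"c":42},"sh":{"g":77,"wol":82},"to":17,"zmc":[45,98,73]},"tjm":{"n":[74,9,52],"tme":[41,48,5],"uh":{"ebx":64,"wi":81}}}
After op 9 (add /l/j/yxo 88): {"f":91,"l":{"adt":[0,55,33,30,27],"j":{"aq":5,"c":42,"yxo":88},"sh":{"g":77,"wol":82},"to":17,"zmc":[45,98,73]},"tjm":{"n":[74,9,52],"tme":[41,48,5],"uh":{"ebx":64,"wi":81}}}
After op 10 (replace /l/to 58): {"f":91,"l":{"adt":[0,55,33,30,27],"j":{"aq":5,"c":42,"yxo":88},"sh":{"g":77,"wol":82},"to":58,"zmc":[45,98,73]},"tjm":{"n":[74,9,52],"tme":[41,48,5],"uh":{"ebx":64,"wi":81}}}
After op 11 (add /tjm/tme/1 59): {"f":91,"l":{"adt":[0,55,33,30,27],"j":{"aq":5,"c":42,"yxo":88},"sh":{"g":77,"wol":82},"to":58,"zmc":[45,98,73]},"tjm":{"n":[74,9,52],"tme":[41,59,48,5],"uh":{"ebx":64,"wi":81}}}
After op 12 (add /tjm/tme/4 66): {"f":91,"l":{"adt":[0,55,33,30,27],"j":{"aq":5,"c":42,"yxo":88},"sh":{"g":77,"wol":82},"to":58,"zmc":[45,98,73]},"tjm":{"n":[74,9,52],"tme":[41,59,48,5,66],"uh":{"ebx":64,"wi":81}}}
After op 13 (add /l/sh/vi 45): {"f":91,"l":{"adt":[0,55,33,30,27],"j":{"aq":5,"c":42,"yxo":88},"sh":{"g":77,"vi":45,"wol":82},"to":58,"zmc":[45,98,73]},"tjm":{"n":[74,9,52],"tme":[41,59,48,5,66],"uh":{"ebx":64,"wi":81}}}
After op 14 (replace /tjm/n/1 65): {"f":91,"l":{"adt":[0,55,33,30,27],"j":{"aq":5,"c":42,"yxo":88},"sh":{"g":77,"vi":45,"wol":82},"to":58,"zmc":[45,98,73]},"tjm":{"n":[74,65,52],"tme":[41,59,48,5,66],"uh":{"ebx":64,"wi":81}}}
After op 15 (replace /f 18): {"f":18,"l":{"adt":[0,55,33,30,27],"j":{"aq":5,"c":42,"yxo":88},"sh":{"g":77,"vi":45,"wol":82},"to":58,"zmc":[45,98,73]},"tjm":{"n":[74,65,52],"tme":[41,59,48,5,66],"uh":{"ebx":64,"wi":81}}}
Size at path /l/sh: 3

Answer: 3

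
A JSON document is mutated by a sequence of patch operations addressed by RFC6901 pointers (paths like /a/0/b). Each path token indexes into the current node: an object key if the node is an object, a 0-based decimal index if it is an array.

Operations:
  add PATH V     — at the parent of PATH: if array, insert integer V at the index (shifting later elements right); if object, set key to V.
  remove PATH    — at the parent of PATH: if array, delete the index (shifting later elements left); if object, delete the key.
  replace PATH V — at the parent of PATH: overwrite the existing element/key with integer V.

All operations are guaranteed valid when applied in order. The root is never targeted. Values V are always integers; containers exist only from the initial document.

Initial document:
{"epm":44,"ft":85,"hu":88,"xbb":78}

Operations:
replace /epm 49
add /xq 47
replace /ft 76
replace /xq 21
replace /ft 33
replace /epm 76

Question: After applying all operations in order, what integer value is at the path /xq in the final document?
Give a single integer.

Answer: 21

Derivation:
After op 1 (replace /epm 49): {"epm":49,"ft":85,"hu":88,"xbb":78}
After op 2 (add /xq 47): {"epm":49,"ft":85,"hu":88,"xbb":78,"xq":47}
After op 3 (replace /ft 76): {"epm":49,"ft":76,"hu":88,"xbb":78,"xq":47}
After op 4 (replace /xq 21): {"epm":49,"ft":76,"hu":88,"xbb":78,"xq":21}
After op 5 (replace /ft 33): {"epm":49,"ft":33,"hu":88,"xbb":78,"xq":21}
After op 6 (replace /epm 76): {"epm":76,"ft":33,"hu":88,"xbb":78,"xq":21}
Value at /xq: 21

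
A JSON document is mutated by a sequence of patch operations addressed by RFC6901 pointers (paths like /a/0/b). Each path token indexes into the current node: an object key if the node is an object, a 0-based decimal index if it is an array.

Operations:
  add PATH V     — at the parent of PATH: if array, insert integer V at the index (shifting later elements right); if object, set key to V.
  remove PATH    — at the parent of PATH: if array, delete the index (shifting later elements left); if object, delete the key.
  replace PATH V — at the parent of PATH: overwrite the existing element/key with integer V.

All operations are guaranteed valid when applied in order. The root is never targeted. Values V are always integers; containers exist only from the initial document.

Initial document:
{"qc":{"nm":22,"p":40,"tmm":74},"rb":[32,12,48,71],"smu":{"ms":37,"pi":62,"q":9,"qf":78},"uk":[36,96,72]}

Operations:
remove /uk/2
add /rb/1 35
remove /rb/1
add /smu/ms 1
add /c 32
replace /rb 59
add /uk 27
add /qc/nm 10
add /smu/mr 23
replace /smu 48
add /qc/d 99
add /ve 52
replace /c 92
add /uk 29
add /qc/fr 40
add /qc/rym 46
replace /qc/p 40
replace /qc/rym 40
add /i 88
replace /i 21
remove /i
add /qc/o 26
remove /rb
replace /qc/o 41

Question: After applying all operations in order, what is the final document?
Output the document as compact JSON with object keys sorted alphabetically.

After op 1 (remove /uk/2): {"qc":{"nm":22,"p":40,"tmm":74},"rb":[32,12,48,71],"smu":{"ms":37,"pi":62,"q":9,"qf":78},"uk":[36,96]}
After op 2 (add /rb/1 35): {"qc":{"nm":22,"p":40,"tmm":74},"rb":[32,35,12,48,71],"smu":{"ms":37,"pi":62,"q":9,"qf":78},"uk":[36,96]}
After op 3 (remove /rb/1): {"qc":{"nm":22,"p":40,"tmm":74},"rb":[32,12,48,71],"smu":{"ms":37,"pi":62,"q":9,"qf":78},"uk":[36,96]}
After op 4 (add /smu/ms 1): {"qc":{"nm":22,"p":40,"tmm":74},"rb":[32,12,48,71],"smu":{"ms":1,"pi":62,"q":9,"qf":78},"uk":[36,96]}
After op 5 (add /c 32): {"c":32,"qc":{"nm":22,"p":40,"tmm":74},"rb":[32,12,48,71],"smu":{"ms":1,"pi":62,"q":9,"qf":78},"uk":[36,96]}
After op 6 (replace /rb 59): {"c":32,"qc":{"nm":22,"p":40,"tmm":74},"rb":59,"smu":{"ms":1,"pi":62,"q":9,"qf":78},"uk":[36,96]}
After op 7 (add /uk 27): {"c":32,"qc":{"nm":22,"p":40,"tmm":74},"rb":59,"smu":{"ms":1,"pi":62,"q":9,"qf":78},"uk":27}
After op 8 (add /qc/nm 10): {"c":32,"qc":{"nm":10,"p":40,"tmm":74},"rb":59,"smu":{"ms":1,"pi":62,"q":9,"qf":78},"uk":27}
After op 9 (add /smu/mr 23): {"c":32,"qc":{"nm":10,"p":40,"tmm":74},"rb":59,"smu":{"mr":23,"ms":1,"pi":62,"q":9,"qf":78},"uk":27}
After op 10 (replace /smu 48): {"c":32,"qc":{"nm":10,"p":40,"tmm":74},"rb":59,"smu":48,"uk":27}
After op 11 (add /qc/d 99): {"c":32,"qc":{"d":99,"nm":10,"p":40,"tmm":74},"rb":59,"smu":48,"uk":27}
After op 12 (add /ve 52): {"c":32,"qc":{"d":99,"nm":10,"p":40,"tmm":74},"rb":59,"smu":48,"uk":27,"ve":52}
After op 13 (replace /c 92): {"c":92,"qc":{"d":99,"nm":10,"p":40,"tmm":74},"rb":59,"smu":48,"uk":27,"ve":52}
After op 14 (add /uk 29): {"c":92,"qc":{"d":99,"nm":10,"p":40,"tmm":74},"rb":59,"smu":48,"uk":29,"ve":52}
After op 15 (add /qc/fr 40): {"c":92,"qc":{"d":99,"fr":40,"nm":10,"p":40,"tmm":74},"rb":59,"smu":48,"uk":29,"ve":52}
After op 16 (add /qc/rym 46): {"c":92,"qc":{"d":99,"fr":40,"nm":10,"p":40,"rym":46,"tmm":74},"rb":59,"smu":48,"uk":29,"ve":52}
After op 17 (replace /qc/p 40): {"c":92,"qc":{"d":99,"fr":40,"nm":10,"p":40,"rym":46,"tmm":74},"rb":59,"smu":48,"uk":29,"ve":52}
After op 18 (replace /qc/rym 40): {"c":92,"qc":{"d":99,"fr":40,"nm":10,"p":40,"rym":40,"tmm":74},"rb":59,"smu":48,"uk":29,"ve":52}
After op 19 (add /i 88): {"c":92,"i":88,"qc":{"d":99,"fr":40,"nm":10,"p":40,"rym":40,"tmm":74},"rb":59,"smu":48,"uk":29,"ve":52}
After op 20 (replace /i 21): {"c":92,"i":21,"qc":{"d":99,"fr":40,"nm":10,"p":40,"rym":40,"tmm":74},"rb":59,"smu":48,"uk":29,"ve":52}
After op 21 (remove /i): {"c":92,"qc":{"d":99,"fr":40,"nm":10,"p":40,"rym":40,"tmm":74},"rb":59,"smu":48,"uk":29,"ve":52}
After op 22 (add /qc/o 26): {"c":92,"qc":{"d":99,"fr":40,"nm":10,"o":26,"p":40,"rym":40,"tmm":74},"rb":59,"smu":48,"uk":29,"ve":52}
After op 23 (remove /rb): {"c":92,"qc":{"d":99,"fr":40,"nm":10,"o":26,"p":40,"rym":40,"tmm":74},"smu":48,"uk":29,"ve":52}
After op 24 (replace /qc/o 41): {"c":92,"qc":{"d":99,"fr":40,"nm":10,"o":41,"p":40,"rym":40,"tmm":74},"smu":48,"uk":29,"ve":52}

Answer: {"c":92,"qc":{"d":99,"fr":40,"nm":10,"o":41,"p":40,"rym":40,"tmm":74},"smu":48,"uk":29,"ve":52}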